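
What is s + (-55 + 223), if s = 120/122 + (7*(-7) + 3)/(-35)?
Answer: 363586/2135 ≈ 170.30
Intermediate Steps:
s = 4906/2135 (s = 120*(1/122) + (-49 + 3)*(-1/35) = 60/61 - 46*(-1/35) = 60/61 + 46/35 = 4906/2135 ≈ 2.2979)
s + (-55 + 223) = 4906/2135 + (-55 + 223) = 4906/2135 + 168 = 363586/2135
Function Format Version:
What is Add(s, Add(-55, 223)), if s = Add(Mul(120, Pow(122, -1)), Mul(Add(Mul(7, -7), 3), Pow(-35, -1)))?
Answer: Rational(363586, 2135) ≈ 170.30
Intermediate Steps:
s = Rational(4906, 2135) (s = Add(Mul(120, Rational(1, 122)), Mul(Add(-49, 3), Rational(-1, 35))) = Add(Rational(60, 61), Mul(-46, Rational(-1, 35))) = Add(Rational(60, 61), Rational(46, 35)) = Rational(4906, 2135) ≈ 2.2979)
Add(s, Add(-55, 223)) = Add(Rational(4906, 2135), Add(-55, 223)) = Add(Rational(4906, 2135), 168) = Rational(363586, 2135)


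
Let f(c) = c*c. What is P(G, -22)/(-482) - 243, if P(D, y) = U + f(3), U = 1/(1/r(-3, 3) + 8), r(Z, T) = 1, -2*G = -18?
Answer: -527108/2169 ≈ -243.02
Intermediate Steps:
G = 9 (G = -½*(-18) = 9)
f(c) = c²
U = ⅑ (U = 1/(1/1 + 8) = 1/(1 + 8) = 1/9 = ⅑ ≈ 0.11111)
P(D, y) = 82/9 (P(D, y) = ⅑ + 3² = ⅑ + 9 = 82/9)
P(G, -22)/(-482) - 243 = (82/9)/(-482) - 243 = (82/9)*(-1/482) - 243 = -41/2169 - 243 = -527108/2169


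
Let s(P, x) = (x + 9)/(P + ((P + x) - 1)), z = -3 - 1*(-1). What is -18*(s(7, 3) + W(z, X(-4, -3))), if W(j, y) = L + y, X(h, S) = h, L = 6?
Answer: -99/2 ≈ -49.500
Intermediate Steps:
z = -2 (z = -3 + 1 = -2)
s(P, x) = (9 + x)/(-1 + x + 2*P) (s(P, x) = (9 + x)/(P + (-1 + P + x)) = (9 + x)/(-1 + x + 2*P))
W(j, y) = 6 + y
-18*(s(7, 3) + W(z, X(-4, -3))) = -18*((9 + 3)/(-1 + 3 + 2*7) + (6 - 4)) = -18*(12/(-1 + 3 + 14) + 2) = -18*(12/16 + 2) = -18*((1/16)*12 + 2) = -18*(3/4 + 2) = -18*11/4 = -99/2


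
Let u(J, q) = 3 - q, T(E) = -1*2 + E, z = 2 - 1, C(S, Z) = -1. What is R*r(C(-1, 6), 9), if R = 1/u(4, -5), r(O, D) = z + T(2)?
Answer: ⅛ ≈ 0.12500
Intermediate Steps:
z = 1
T(E) = -2 + E
r(O, D) = 1 (r(O, D) = 1 + (-2 + 2) = 1 + 0 = 1)
R = ⅛ (R = 1/(3 - 1*(-5)) = 1/(3 + 5) = 1/8 = ⅛ ≈ 0.12500)
R*r(C(-1, 6), 9) = (⅛)*1 = ⅛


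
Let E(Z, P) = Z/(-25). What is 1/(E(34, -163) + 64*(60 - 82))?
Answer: -25/35234 ≈ -0.00070954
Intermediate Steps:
E(Z, P) = -Z/25 (E(Z, P) = Z*(-1/25) = -Z/25)
1/(E(34, -163) + 64*(60 - 82)) = 1/(-1/25*34 + 64*(60 - 82)) = 1/(-34/25 + 64*(-22)) = 1/(-34/25 - 1408) = 1/(-35234/25) = -25/35234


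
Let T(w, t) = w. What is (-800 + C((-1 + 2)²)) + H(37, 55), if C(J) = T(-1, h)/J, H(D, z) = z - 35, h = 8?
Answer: -781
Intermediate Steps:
H(D, z) = -35 + z
C(J) = -1/J
(-800 + C((-1 + 2)²)) + H(37, 55) = (-800 - 1/((-1 + 2)²)) + (-35 + 55) = (-800 - 1/(1²)) + 20 = (-800 - 1/1) + 20 = (-800 - 1*1) + 20 = (-800 - 1) + 20 = -801 + 20 = -781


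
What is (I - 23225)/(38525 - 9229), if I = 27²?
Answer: -1406/1831 ≈ -0.76789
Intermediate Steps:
I = 729
(I - 23225)/(38525 - 9229) = (729 - 23225)/(38525 - 9229) = -22496/29296 = -22496*1/29296 = -1406/1831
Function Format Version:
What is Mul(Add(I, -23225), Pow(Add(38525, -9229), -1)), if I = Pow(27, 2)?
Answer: Rational(-1406, 1831) ≈ -0.76789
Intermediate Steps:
I = 729
Mul(Add(I, -23225), Pow(Add(38525, -9229), -1)) = Mul(Add(729, -23225), Pow(Add(38525, -9229), -1)) = Mul(-22496, Pow(29296, -1)) = Mul(-22496, Rational(1, 29296)) = Rational(-1406, 1831)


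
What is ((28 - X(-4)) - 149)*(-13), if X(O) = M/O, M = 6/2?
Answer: 6253/4 ≈ 1563.3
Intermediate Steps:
M = 3 (M = 6*(1/2) = 3)
X(O) = 3/O
((28 - X(-4)) - 149)*(-13) = ((28 - 3/(-4)) - 149)*(-13) = ((28 - 3*(-1)/4) - 149)*(-13) = ((28 - 1*(-3/4)) - 149)*(-13) = ((28 + 3/4) - 149)*(-13) = (115/4 - 149)*(-13) = -481/4*(-13) = 6253/4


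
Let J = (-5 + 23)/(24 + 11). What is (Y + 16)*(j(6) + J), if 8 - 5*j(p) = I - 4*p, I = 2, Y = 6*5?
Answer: 10488/35 ≈ 299.66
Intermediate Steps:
Y = 30
j(p) = 6/5 + 4*p/5 (j(p) = 8/5 - (2 - 4*p)/5 = 8/5 + (-⅖ + 4*p/5) = 6/5 + 4*p/5)
J = 18/35 ≈ 0.51429
(Y + 16)*(j(6) + J) = (30 + 16)*((6/5 + (⅘)*6) + 18/35) = 46*((6/5 + 24/5) + 18/35) = 46*(6 + 18/35) = 46*(228/35) = 10488/35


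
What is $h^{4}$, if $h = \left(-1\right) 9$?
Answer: $6561$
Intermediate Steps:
$h = -9$
$h^{4} = \left(-9\right)^{4} = 6561$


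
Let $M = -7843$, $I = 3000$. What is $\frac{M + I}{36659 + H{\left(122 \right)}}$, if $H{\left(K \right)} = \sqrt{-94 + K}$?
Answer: $- \frac{25362791}{191983179} + \frac{9686 \sqrt{7}}{1343882253} \approx -0.13209$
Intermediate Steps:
$\frac{M + I}{36659 + H{\left(122 \right)}} = \frac{-7843 + 3000}{36659 + \sqrt{-94 + 122}} = - \frac{4843}{36659 + \sqrt{28}} = - \frac{4843}{36659 + 2 \sqrt{7}}$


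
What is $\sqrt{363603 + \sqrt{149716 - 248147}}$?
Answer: $\sqrt{363603 + i \sqrt{98431}} \approx 603.0 + 0.26 i$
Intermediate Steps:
$\sqrt{363603 + \sqrt{149716 - 248147}} = \sqrt{363603 + \sqrt{-98431}} = \sqrt{363603 + i \sqrt{98431}}$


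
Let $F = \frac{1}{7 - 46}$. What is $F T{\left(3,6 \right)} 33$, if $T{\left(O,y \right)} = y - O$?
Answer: $- \frac{33}{13} \approx -2.5385$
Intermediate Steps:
$F = - \frac{1}{39}$ ($F = \frac{1}{-39} = - \frac{1}{39} \approx -0.025641$)
$F T{\left(3,6 \right)} 33 = - \frac{6 - 3}{39} \cdot 33 = \left(- \frac{1}{39}\right) 3 \cdot 33 = \left(- \frac{1}{13}\right) 33 = - \frac{33}{13}$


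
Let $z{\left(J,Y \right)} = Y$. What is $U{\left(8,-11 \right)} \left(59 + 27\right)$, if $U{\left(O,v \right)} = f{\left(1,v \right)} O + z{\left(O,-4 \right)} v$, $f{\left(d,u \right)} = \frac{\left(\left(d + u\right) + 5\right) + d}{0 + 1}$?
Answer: $1032$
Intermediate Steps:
$f{\left(d,u \right)} = 5 + u + 2 d$ ($f{\left(d,u \right)} = \frac{\left(5 + d + u\right) + d}{1} = \left(5 + u + 2 d\right) 1 = 5 + u + 2 d$)
$U{\left(O,v \right)} = - 4 v + O \left(7 + v\right)$ ($U{\left(O,v \right)} = \left(5 + v + 2 \cdot 1\right) O - 4 v = \left(5 + v + 2\right) O - 4 v = \left(7 + v\right) O - 4 v = O \left(7 + v\right) - 4 v = - 4 v + O \left(7 + v\right)$)
$U{\left(8,-11 \right)} \left(59 + 27\right) = \left(\left(-4\right) \left(-11\right) + 8 \left(7 - 11\right)\right) \left(59 + 27\right) = \left(44 + 8 \left(-4\right)\right) 86 = \left(44 - 32\right) 86 = 12 \cdot 86 = 1032$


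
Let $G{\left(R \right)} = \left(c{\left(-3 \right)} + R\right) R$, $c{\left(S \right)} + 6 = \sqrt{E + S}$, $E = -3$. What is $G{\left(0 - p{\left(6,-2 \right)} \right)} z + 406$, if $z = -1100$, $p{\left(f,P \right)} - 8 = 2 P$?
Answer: $-43594 + 4400 i \sqrt{6} \approx -43594.0 + 10778.0 i$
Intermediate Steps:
$p{\left(f,P \right)} = 8 + 2 P$
$c{\left(S \right)} = -6 + \sqrt{-3 + S}$
$G{\left(R \right)} = R \left(-6 + R + i \sqrt{6}\right)$ ($G{\left(R \right)} = \left(\left(-6 + \sqrt{-3 - 3}\right) + R\right) R = \left(\left(-6 + \sqrt{-6}\right) + R\right) R = \left(\left(-6 + i \sqrt{6}\right) + R\right) R = \left(-6 + R + i \sqrt{6}\right) R = R \left(-6 + R + i \sqrt{6}\right)$)
$G{\left(0 - p{\left(6,-2 \right)} \right)} z + 406 = \left(0 - \left(8 + 2 \left(-2\right)\right)\right) \left(-6 + \left(0 - \left(8 + 2 \left(-2\right)\right)\right) + i \sqrt{6}\right) \left(-1100\right) + 406 = \left(0 - \left(8 - 4\right)\right) \left(-6 + \left(0 - \left(8 - 4\right)\right) + i \sqrt{6}\right) \left(-1100\right) + 406 = \left(0 - 4\right) \left(-6 + \left(0 - 4\right) + i \sqrt{6}\right) \left(-1100\right) + 406 = - 4 \left(-6 - 4 + i \sqrt{6}\right) \left(-1100\right) + 406 = - 4 \left(-10 + i \sqrt{6}\right) \left(-1100\right) + 406 = \left(40 - 4 i \sqrt{6}\right) \left(-1100\right) + 406 = \left(-44000 + 4400 i \sqrt{6}\right) + 406 = -43594 + 4400 i \sqrt{6}$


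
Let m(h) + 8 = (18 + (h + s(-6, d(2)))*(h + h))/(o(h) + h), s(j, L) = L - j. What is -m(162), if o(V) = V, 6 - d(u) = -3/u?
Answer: -1508/9 ≈ -167.56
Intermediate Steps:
d(u) = 6 + 3/u (d(u) = 6 - (-3)/u = 6 + 3/u)
m(h) = -8 + (18 + 2*h*(27/2 + h))/(2*h) (m(h) = -8 + (18 + (h + ((6 + 3/2) - 1*(-6)))*(h + h))/(h + h) = -8 + (18 + (h + ((6 + 3*(½)) + 6))*(2*h))/((2*h)) = -8 + (18 + (h + ((6 + 3/2) + 6))*(2*h))*(1/(2*h)) = -8 + (18 + (h + (15/2 + 6))*(2*h))*(1/(2*h)) = -8 + (18 + (h + 27/2)*(2*h))*(1/(2*h)) = -8 + (18 + (27/2 + h)*(2*h))*(1/(2*h)) = -8 + (18 + 2*h*(27/2 + h))*(1/(2*h)) = -8 + (18 + 2*h*(27/2 + h))/(2*h))
-m(162) = -(11/2 + 162 + 9/162) = -(11/2 + 162 + 9*(1/162)) = -(11/2 + 162 + 1/18) = -1*1508/9 = -1508/9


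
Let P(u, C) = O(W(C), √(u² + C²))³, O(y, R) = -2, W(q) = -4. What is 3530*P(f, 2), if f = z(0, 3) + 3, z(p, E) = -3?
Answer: -28240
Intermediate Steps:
f = 0 (f = -3 + 3 = 0)
P(u, C) = -8 (P(u, C) = (-2)³ = -8)
3530*P(f, 2) = 3530*(-8) = -28240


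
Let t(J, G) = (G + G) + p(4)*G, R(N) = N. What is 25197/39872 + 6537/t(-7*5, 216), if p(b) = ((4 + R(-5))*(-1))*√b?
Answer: 2941807/358848 ≈ 8.1979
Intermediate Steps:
p(b) = √b (p(b) = ((4 - 5)*(-1))*√b = (-1*(-1))*√b = 1*√b = √b)
t(J, G) = 4*G (t(J, G) = (G + G) + √4*G = 2*G + 2*G = 4*G)
25197/39872 + 6537/t(-7*5, 216) = 25197/39872 + 6537/((4*216)) = 25197*(1/39872) + 6537/864 = 25197/39872 + 6537*(1/864) = 25197/39872 + 2179/288 = 2941807/358848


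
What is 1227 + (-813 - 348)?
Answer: 66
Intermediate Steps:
1227 + (-813 - 348) = 1227 - 1161 = 66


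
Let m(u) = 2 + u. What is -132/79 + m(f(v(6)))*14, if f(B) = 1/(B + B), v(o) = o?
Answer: 13033/474 ≈ 27.496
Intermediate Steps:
f(B) = 1/(2*B)
-132/79 + m(f(v(6)))*14 = -132/79 + (2 + (½)/6)*14 = -132*1/79 + (2 + (½)*(⅙))*14 = -132/79 + (2 + 1/12)*14 = -132/79 + (25/12)*14 = -132/79 + 175/6 = 13033/474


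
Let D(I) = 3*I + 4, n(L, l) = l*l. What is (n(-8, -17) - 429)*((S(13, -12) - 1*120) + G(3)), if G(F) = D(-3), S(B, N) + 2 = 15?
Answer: 15680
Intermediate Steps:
n(L, l) = l²
S(B, N) = 13 (S(B, N) = -2 + 15 = 13)
D(I) = 4 + 3*I
G(F) = -5 (G(F) = 4 + 3*(-3) = 4 - 9 = -5)
(n(-8, -17) - 429)*((S(13, -12) - 1*120) + G(3)) = ((-17)² - 429)*((13 - 1*120) - 5) = (289 - 429)*((13 - 120) - 5) = -140*(-107 - 5) = -140*(-112) = 15680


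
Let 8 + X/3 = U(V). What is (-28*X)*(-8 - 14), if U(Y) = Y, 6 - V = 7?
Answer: -16632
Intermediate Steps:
V = -1 (V = 6 - 1*7 = 6 - 7 = -1)
X = -27 (X = -24 + 3*(-1) = -24 - 3 = -27)
(-28*X)*(-8 - 14) = (-28*(-27))*(-8 - 14) = 756*(-22) = -16632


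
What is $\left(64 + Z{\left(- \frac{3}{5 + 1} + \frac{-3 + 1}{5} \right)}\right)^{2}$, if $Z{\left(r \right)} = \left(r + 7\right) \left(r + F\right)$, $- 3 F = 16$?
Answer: $\frac{60730849}{90000} \approx 674.79$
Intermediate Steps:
$F = - \frac{16}{3}$ ($F = \left(- \frac{1}{3}\right) 16 = - \frac{16}{3} \approx -5.3333$)
$Z{\left(r \right)} = \left(7 + r\right) \left(- \frac{16}{3} + r\right)$ ($Z{\left(r \right)} = \left(r + 7\right) \left(r - \frac{16}{3}\right) = \left(7 + r\right) \left(- \frac{16}{3} + r\right)$)
$\left(64 + Z{\left(- \frac{3}{5 + 1} + \frac{-3 + 1}{5} \right)}\right)^{2} = \left(64 + \left(- \frac{112}{3} + \left(- \frac{3}{5 + 1} + \frac{-3 + 1}{5}\right)^{2} + \frac{5 \left(- \frac{3}{5 + 1} + \frac{-3 + 1}{5}\right)}{3}\right)\right)^{2} = \left(64 + \left(- \frac{112}{3} + \left(- \frac{3}{6} - \frac{2}{5}\right)^{2} + \frac{5 \left(- \frac{3}{6} - \frac{2}{5}\right)}{3}\right)\right)^{2} = \left(64 + \left(- \frac{112}{3} + \left(\left(-3\right) \frac{1}{6} - \frac{2}{5}\right)^{2} + \frac{5 \left(\left(-3\right) \frac{1}{6} - \frac{2}{5}\right)}{3}\right)\right)^{2} = \left(64 + \left(- \frac{112}{3} + \left(- \frac{1}{2} - \frac{2}{5}\right)^{2} + \frac{5 \left(- \frac{1}{2} - \frac{2}{5}\right)}{3}\right)\right)^{2} = \left(64 + \left(- \frac{112}{3} + \left(- \frac{9}{10}\right)^{2} + \frac{5}{3} \left(- \frac{9}{10}\right)\right)\right)^{2} = \left(64 - \frac{11407}{300}\right)^{2} = \left(\frac{7793}{300}\right)^{2} = \frac{60730849}{90000}$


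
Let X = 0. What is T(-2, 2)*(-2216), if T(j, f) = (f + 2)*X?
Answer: 0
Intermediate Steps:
T(j, f) = 0 (T(j, f) = (f + 2)*0 = (2 + f)*0 = 0)
T(-2, 2)*(-2216) = 0*(-2216) = 0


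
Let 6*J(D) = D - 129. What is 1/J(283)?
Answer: 3/77 ≈ 0.038961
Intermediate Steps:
J(D) = -43/2 + D/6 (J(D) = (D - 129)/6 = (-129 + D)/6 = -43/2 + D/6)
1/J(283) = 1/(-43/2 + (1/6)*283) = 1/(-43/2 + 283/6) = 1/(77/3) = 3/77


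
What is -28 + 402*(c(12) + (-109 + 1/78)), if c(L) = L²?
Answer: 182613/13 ≈ 14047.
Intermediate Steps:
-28 + 402*(c(12) + (-109 + 1/78)) = -28 + 402*(12² + (-109 + 1/78)) = -28 + 402*(144 + (-109 + 1/78)) = -28 + 402*(144 - 8501/78) = -28 + 402*(2731/78) = -28 + 182977/13 = 182613/13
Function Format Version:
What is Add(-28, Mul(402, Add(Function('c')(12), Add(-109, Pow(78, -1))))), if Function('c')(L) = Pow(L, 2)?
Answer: Rational(182613, 13) ≈ 14047.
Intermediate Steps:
Add(-28, Mul(402, Add(Function('c')(12), Add(-109, Pow(78, -1))))) = Add(-28, Mul(402, Add(Pow(12, 2), Add(-109, Pow(78, -1))))) = Add(-28, Mul(402, Add(144, Add(-109, Rational(1, 78))))) = Add(-28, Mul(402, Add(144, Rational(-8501, 78)))) = Add(-28, Mul(402, Rational(2731, 78))) = Add(-28, Rational(182977, 13)) = Rational(182613, 13)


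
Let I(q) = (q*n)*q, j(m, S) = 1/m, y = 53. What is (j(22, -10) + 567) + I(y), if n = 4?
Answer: 259667/22 ≈ 11803.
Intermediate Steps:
I(q) = 4*q**2 (I(q) = (q*4)*q = (4*q)*q = 4*q**2)
(j(22, -10) + 567) + I(y) = (1/22 + 567) + 4*53**2 = (1/22 + 567) + 4*2809 = 12475/22 + 11236 = 259667/22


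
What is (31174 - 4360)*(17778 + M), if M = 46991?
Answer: 1736715966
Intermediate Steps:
(31174 - 4360)*(17778 + M) = (31174 - 4360)*(17778 + 46991) = 26814*64769 = 1736715966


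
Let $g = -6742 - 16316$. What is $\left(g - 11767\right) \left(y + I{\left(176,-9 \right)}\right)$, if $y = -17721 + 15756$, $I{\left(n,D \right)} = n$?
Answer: $62301925$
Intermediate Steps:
$g = -23058$
$y = -1965$
$\left(g - 11767\right) \left(y + I{\left(176,-9 \right)}\right) = \left(-23058 - 11767\right) \left(-1965 + 176\right) = \left(-34825\right) \left(-1789\right) = 62301925$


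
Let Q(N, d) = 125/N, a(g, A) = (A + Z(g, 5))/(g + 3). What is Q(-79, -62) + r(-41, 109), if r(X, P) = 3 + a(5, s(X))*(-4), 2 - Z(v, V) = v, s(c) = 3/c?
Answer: 9569/3239 ≈ 2.9543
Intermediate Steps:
Z(v, V) = 2 - v
a(g, A) = (2 + A - g)/(3 + g) (a(g, A) = (A + (2 - g))/(g + 3) = (2 + A - g)/(3 + g))
r(X, P) = 9/2 - 3/(2*X) (r(X, P) = 3 + ((2 + 3/X - 1*5)/(3 + 5))*(-4) = 3 + ((2 + 3/X - 5)/8)*(-4) = 3 + ((-3 + 3/X)/8)*(-4) = 3 + (-3/8 + 3/(8*X))*(-4) = 3 + (3/2 - 3/(2*X)) = 9/2 - 3/(2*X))
Q(-79, -62) + r(-41, 109) = 125/(-79) + (3/2)*(-1 + 3*(-41))/(-41) = 125*(-1/79) + (3/2)*(-1/41)*(-1 - 123) = -125/79 + (3/2)*(-1/41)*(-124) = -125/79 + 186/41 = 9569/3239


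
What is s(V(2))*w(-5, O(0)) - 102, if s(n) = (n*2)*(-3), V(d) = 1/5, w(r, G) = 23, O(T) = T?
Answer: -648/5 ≈ -129.60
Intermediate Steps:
V(d) = ⅕
s(n) = -6*n (s(n) = (2*n)*(-3) = -6*n)
s(V(2))*w(-5, O(0)) - 102 = -6*⅕*23 - 102 = -6/5*23 - 102 = -138/5 - 102 = -648/5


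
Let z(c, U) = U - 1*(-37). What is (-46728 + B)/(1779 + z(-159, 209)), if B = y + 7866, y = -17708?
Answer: -11314/405 ≈ -27.936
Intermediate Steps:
z(c, U) = 37 + U (z(c, U) = U + 37 = 37 + U)
B = -9842 (B = -17708 + 7866 = -9842)
(-46728 + B)/(1779 + z(-159, 209)) = (-46728 - 9842)/(1779 + (37 + 209)) = -56570/(1779 + 246) = -56570/2025 = -56570*1/2025 = -11314/405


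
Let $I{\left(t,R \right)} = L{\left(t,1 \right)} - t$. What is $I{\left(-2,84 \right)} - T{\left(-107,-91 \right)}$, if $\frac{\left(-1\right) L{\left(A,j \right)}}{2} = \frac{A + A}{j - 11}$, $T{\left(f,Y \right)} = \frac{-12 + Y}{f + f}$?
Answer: $\frac{769}{1070} \approx 0.71869$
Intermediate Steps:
$T{\left(f,Y \right)} = \frac{-12 + Y}{2 f}$
$L{\left(A,j \right)} = - \frac{4 A}{-11 + j}$ ($L{\left(A,j \right)} = - 2 \frac{A + A}{j - 11} = - 2 \frac{2 A}{-11 + j} = - \frac{4 A}{-11 + j}$)
$I{\left(t,R \right)} = - \frac{3 t}{5}$ ($I{\left(t,R \right)} = - \frac{4 t}{-11 + 1} - t = - \frac{4 t}{-10} - t = \left(-4\right) t \left(- \frac{1}{10}\right) - t = \frac{2 t}{5} - t = - \frac{3 t}{5}$)
$I{\left(-2,84 \right)} - T{\left(-107,-91 \right)} = \left(- \frac{3}{5}\right) \left(-2\right) - \frac{-12 - 91}{2 \left(-107\right)} = \frac{6}{5} - \frac{1}{2} \left(- \frac{1}{107}\right) \left(-103\right) = \frac{6}{5} - \frac{103}{214} = \frac{769}{1070}$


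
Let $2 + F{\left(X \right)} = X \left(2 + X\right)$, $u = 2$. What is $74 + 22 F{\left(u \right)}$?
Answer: $206$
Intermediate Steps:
$F{\left(X \right)} = -2 + X \left(2 + X\right)$
$74 + 22 F{\left(u \right)} = 74 + 22 \left(-2 + 2^{2} + 2 \cdot 2\right) = 74 + 22 \left(-2 + 4 + 4\right) = 74 + 22 \cdot 6 = 74 + 132 = 206$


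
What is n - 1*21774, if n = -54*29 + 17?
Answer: -23323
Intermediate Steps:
n = -1549 (n = -1566 + 17 = -1549)
n - 1*21774 = -1549 - 1*21774 = -1549 - 21774 = -23323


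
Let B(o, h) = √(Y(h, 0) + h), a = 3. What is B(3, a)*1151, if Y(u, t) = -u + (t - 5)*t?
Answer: 0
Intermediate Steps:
Y(u, t) = -u + t*(-5 + t) (Y(u, t) = -u + (-5 + t)*t = -u + t*(-5 + t))
B(o, h) = 0 (B(o, h) = √((0² - h - 5*0) + h) = √((0 - h + 0) + h) = √(-h + h) = √0 = 0)
B(3, a)*1151 = 0*1151 = 0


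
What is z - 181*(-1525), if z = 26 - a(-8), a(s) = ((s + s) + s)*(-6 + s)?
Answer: 275715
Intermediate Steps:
a(s) = 3*s*(-6 + s) (a(s) = (2*s + s)*(-6 + s) = (3*s)*(-6 + s) = 3*s*(-6 + s))
z = -310 (z = 26 - 3*(-8)*(-6 - 8) = 26 - 3*(-8)*(-14) = 26 - 1*336 = 26 - 336 = -310)
z - 181*(-1525) = -310 - 181*(-1525) = -310 + 276025 = 275715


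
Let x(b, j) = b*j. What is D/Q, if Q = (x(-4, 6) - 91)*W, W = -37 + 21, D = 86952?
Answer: 10869/230 ≈ 47.257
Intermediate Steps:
W = -16
Q = 1840 (Q = (-4*6 - 91)*(-16) = (-24 - 91)*(-16) = -115*(-16) = 1840)
D/Q = 86952/1840 = 86952*(1/1840) = 10869/230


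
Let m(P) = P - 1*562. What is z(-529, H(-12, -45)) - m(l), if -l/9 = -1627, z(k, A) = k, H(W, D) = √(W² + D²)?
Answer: -14610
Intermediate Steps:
H(W, D) = √(D² + W²)
l = 14643 (l = -9*(-1627) = 14643)
m(P) = -562 + P (m(P) = P - 562 = -562 + P)
z(-529, H(-12, -45)) - m(l) = -529 - (-562 + 14643) = -529 - 1*14081 = -529 - 14081 = -14610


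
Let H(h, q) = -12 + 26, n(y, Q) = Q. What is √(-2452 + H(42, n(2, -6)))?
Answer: I*√2438 ≈ 49.376*I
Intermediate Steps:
H(h, q) = 14
√(-2452 + H(42, n(2, -6))) = √(-2452 + 14) = √(-2438) = I*√2438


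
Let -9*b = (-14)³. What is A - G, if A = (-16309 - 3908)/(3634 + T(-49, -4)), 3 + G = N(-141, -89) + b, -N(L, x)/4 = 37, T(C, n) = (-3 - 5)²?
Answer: -5303683/33282 ≈ -159.36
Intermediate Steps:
T(C, n) = 64 (T(C, n) = (-8)² = 64)
N(L, x) = -148 (N(L, x) = -4*37 = -148)
b = 2744/9 (b = -⅑*(-14)³ = -⅑*(-2744) = 2744/9 ≈ 304.89)
G = 1385/9 (G = -3 + (-148 + 2744/9) = -3 + 1412/9 = 1385/9 ≈ 153.89)
A = -20217/3698 (A = (-16309 - 3908)/(3634 + 64) = -20217/3698 ≈ -5.4670)
A - G = -20217/3698 - 1*1385/9 = -20217/3698 - 1385/9 = -5303683/33282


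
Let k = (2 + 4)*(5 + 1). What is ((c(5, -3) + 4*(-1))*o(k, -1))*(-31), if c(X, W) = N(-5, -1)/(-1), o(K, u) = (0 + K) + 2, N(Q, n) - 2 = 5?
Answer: 12958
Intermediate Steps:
N(Q, n) = 7 (N(Q, n) = 2 + 5 = 7)
k = 36 (k = 6*6 = 36)
o(K, u) = 2 + K (o(K, u) = K + 2 = 2 + K)
c(X, W) = -7 (c(X, W) = 7/(-1) = 7*(-1) = -7)
((c(5, -3) + 4*(-1))*o(k, -1))*(-31) = ((-7 + 4*(-1))*(2 + 36))*(-31) = ((-7 - 4)*38)*(-31) = -11*38*(-31) = -418*(-31) = 12958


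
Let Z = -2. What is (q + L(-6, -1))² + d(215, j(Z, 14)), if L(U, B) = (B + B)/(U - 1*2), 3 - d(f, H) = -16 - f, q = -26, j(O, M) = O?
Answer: 14353/16 ≈ 897.06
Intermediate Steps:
d(f, H) = 19 + f (d(f, H) = 3 - (-16 - f) = 3 + (16 + f) = 19 + f)
L(U, B) = 2*B/(-2 + U) (L(U, B) = (2*B)/(U - 2) = (2*B)/(-2 + U) = 2*B/(-2 + U))
(q + L(-6, -1))² + d(215, j(Z, 14)) = (-26 + 2*(-1)/(-2 - 6))² + (19 + 215) = (-26 + 2*(-1)/(-8))² + 234 = (-26 + 2*(-1)*(-⅛))² + 234 = (-26 + ¼)² + 234 = (-103/4)² + 234 = 10609/16 + 234 = 14353/16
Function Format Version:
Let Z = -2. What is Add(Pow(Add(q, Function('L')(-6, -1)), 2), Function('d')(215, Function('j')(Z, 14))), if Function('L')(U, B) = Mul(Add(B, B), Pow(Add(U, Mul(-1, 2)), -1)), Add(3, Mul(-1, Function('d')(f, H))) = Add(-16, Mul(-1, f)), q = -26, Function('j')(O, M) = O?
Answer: Rational(14353, 16) ≈ 897.06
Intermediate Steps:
Function('d')(f, H) = Add(19, f) (Function('d')(f, H) = Add(3, Mul(-1, Add(-16, Mul(-1, f)))) = Add(3, Add(16, f)) = Add(19, f))
Function('L')(U, B) = Mul(2, B, Pow(Add(-2, U), -1)) (Function('L')(U, B) = Mul(Mul(2, B), Pow(Add(U, -2), -1)) = Mul(Mul(2, B), Pow(Add(-2, U), -1)) = Mul(2, B, Pow(Add(-2, U), -1)))
Add(Pow(Add(q, Function('L')(-6, -1)), 2), Function('d')(215, Function('j')(Z, 14))) = Add(Pow(Add(-26, Mul(2, -1, Pow(Add(-2, -6), -1))), 2), Add(19, 215)) = Add(Pow(Add(-26, Mul(2, -1, Pow(-8, -1))), 2), 234) = Add(Pow(Add(-26, Mul(2, -1, Rational(-1, 8))), 2), 234) = Add(Pow(Add(-26, Rational(1, 4)), 2), 234) = Add(Pow(Rational(-103, 4), 2), 234) = Add(Rational(10609, 16), 234) = Rational(14353, 16)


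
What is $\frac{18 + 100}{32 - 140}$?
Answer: $- \frac{59}{54} \approx -1.0926$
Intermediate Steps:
$\frac{18 + 100}{32 - 140} = \frac{118}{-108} = 118 \left(- \frac{1}{108}\right) = - \frac{59}{54}$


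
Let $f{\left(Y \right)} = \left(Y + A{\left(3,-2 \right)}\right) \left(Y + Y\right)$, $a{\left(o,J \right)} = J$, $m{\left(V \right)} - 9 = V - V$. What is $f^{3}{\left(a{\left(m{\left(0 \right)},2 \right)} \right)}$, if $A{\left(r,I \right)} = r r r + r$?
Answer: $2097152$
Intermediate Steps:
$m{\left(V \right)} = 9$ ($m{\left(V \right)} = 9 + \left(V - V\right) = 9 + 0 = 9$)
$A{\left(r,I \right)} = r + r^{3}$ ($A{\left(r,I \right)} = r r^{2} + r = r^{3} + r = r + r^{3}$)
$f{\left(Y \right)} = 2 Y \left(30 + Y\right)$ ($f{\left(Y \right)} = \left(Y + \left(3 + 3^{3}\right)\right) \left(Y + Y\right) = \left(Y + \left(3 + 27\right)\right) 2 Y = \left(Y + 30\right) 2 Y = \left(30 + Y\right) 2 Y = 2 Y \left(30 + Y\right)$)
$f^{3}{\left(a{\left(m{\left(0 \right)},2 \right)} \right)} = \left(2 \cdot 2 \left(30 + 2\right)\right)^{3} = \left(2 \cdot 2 \cdot 32\right)^{3} = 128^{3} = 2097152$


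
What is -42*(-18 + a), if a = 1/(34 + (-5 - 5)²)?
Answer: 50631/67 ≈ 755.69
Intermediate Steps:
a = 1/134 (a = 1/(34 + (-10)²) = 1/(34 + 100) = 1/134 ≈ 0.0074627)
-42*(-18 + a) = -42*(-18 + 1/134) = -42*(-2411/134) = 50631/67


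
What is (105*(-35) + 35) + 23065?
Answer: 19425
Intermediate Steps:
(105*(-35) + 35) + 23065 = (-3675 + 35) + 23065 = -3640 + 23065 = 19425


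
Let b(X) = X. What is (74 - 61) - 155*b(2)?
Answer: -297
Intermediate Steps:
(74 - 61) - 155*b(2) = (74 - 61) - 155*2 = 13 - 310 = -297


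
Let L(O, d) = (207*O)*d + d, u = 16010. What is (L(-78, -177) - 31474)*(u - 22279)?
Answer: -17717391379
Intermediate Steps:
L(O, d) = d + 207*O*d (L(O, d) = 207*O*d + d = d + 207*O*d)
(L(-78, -177) - 31474)*(u - 22279) = (-177*(1 + 207*(-78)) - 31474)*(16010 - 22279) = (-177*(1 - 16146) - 31474)*(-6269) = (-177*(-16145) - 31474)*(-6269) = (2857665 - 31474)*(-6269) = 2826191*(-6269) = -17717391379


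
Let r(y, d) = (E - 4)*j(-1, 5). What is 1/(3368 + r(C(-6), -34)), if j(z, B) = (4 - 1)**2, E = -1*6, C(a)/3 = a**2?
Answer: 1/3278 ≈ 0.00030506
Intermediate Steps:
C(a) = 3*a**2
E = -6
j(z, B) = 9 (j(z, B) = 3**2 = 9)
r(y, d) = -90 (r(y, d) = (-6 - 4)*9 = -10*9 = -90)
1/(3368 + r(C(-6), -34)) = 1/(3368 - 90) = 1/3278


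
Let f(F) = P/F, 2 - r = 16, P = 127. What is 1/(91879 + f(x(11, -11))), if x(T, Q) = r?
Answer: 14/1286179 ≈ 1.0885e-5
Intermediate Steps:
r = -14 (r = 2 - 1*16 = 2 - 16 = -14)
x(T, Q) = -14
f(F) = 127/F
1/(91879 + f(x(11, -11))) = 1/(91879 + 127/(-14)) = 1/(91879 + 127*(-1/14)) = 1/(91879 - 127/14) = 1/(1286179/14) = 14/1286179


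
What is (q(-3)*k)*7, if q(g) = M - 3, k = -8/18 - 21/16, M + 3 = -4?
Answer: 8855/72 ≈ 122.99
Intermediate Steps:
M = -7 (M = -3 - 4 = -7)
k = -253/144 (k = -8*1/18 - 21*1/16 = -4/9 - 21/16 = -253/144 ≈ -1.7569)
q(g) = -10 (q(g) = -7 - 3 = -10)
(q(-3)*k)*7 = -10*(-253/144)*7 = (1265/72)*7 = 8855/72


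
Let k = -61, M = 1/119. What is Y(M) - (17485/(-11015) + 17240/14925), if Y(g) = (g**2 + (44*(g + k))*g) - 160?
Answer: -16959319533244/93122098755 ≈ -182.12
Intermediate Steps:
M = 1/119 ≈ 0.0084034
Y(g) = -160 + g**2 + g*(-2684 + 44*g) (Y(g) = (g**2 + (44*(g - 61))*g) - 160 = (g**2 + (44*(-61 + g))*g) - 160 = (g**2 + (-2684 + 44*g)*g) - 160 = (g**2 + g*(-2684 + 44*g)) - 160 = -160 + g**2 + g*(-2684 + 44*g))
Y(M) - (17485/(-11015) + 17240/14925) = (-160 - 2684*1/119 + 45*(1/119)**2) - (17485/(-11015) + 17240/14925) = (-160 - 2684/119 + 45*(1/14161)) - (17485*(-1/11015) + 17240*(1/14925)) = (-160 - 2684/119 + 45/14161) - (-3497/2203 + 3448/2985) = -2585111/14161 - 1*(-2842601/6575955) = -2585111/14161 + 2842601/6575955 = -16959319533244/93122098755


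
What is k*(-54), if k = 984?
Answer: -53136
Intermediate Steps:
k*(-54) = 984*(-54) = -53136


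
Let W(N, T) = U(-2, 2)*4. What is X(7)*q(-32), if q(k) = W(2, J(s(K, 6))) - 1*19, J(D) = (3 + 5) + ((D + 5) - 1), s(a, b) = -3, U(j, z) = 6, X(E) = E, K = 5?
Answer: 35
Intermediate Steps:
J(D) = 12 + D (J(D) = 8 + ((5 + D) - 1) = 8 + (4 + D) = 12 + D)
W(N, T) = 24 (W(N, T) = 6*4 = 24)
q(k) = 5 (q(k) = 24 - 1*19 = 24 - 19 = 5)
X(7)*q(-32) = 7*5 = 35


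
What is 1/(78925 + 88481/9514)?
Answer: 9514/750980931 ≈ 1.2669e-5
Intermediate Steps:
1/(78925 + 88481/9514) = 1/(750980931/9514) = 9514/750980931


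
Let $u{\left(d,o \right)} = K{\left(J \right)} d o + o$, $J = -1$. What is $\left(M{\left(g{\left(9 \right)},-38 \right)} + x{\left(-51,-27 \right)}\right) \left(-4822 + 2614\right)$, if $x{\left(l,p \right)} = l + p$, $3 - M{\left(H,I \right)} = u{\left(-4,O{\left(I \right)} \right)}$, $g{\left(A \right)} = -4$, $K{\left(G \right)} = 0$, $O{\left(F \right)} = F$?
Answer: $81696$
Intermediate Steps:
$u{\left(d,o \right)} = o$ ($u{\left(d,o \right)} = 0 d o + o = 0 o + o = 0 + o = o$)
$M{\left(H,I \right)} = 3 - I$
$\left(M{\left(g{\left(9 \right)},-38 \right)} + x{\left(-51,-27 \right)}\right) \left(-4822 + 2614\right) = \left(\left(3 - -38\right) - 78\right) \left(-4822 + 2614\right) = \left(\left(3 + 38\right) - 78\right) \left(-2208\right) = \left(41 - 78\right) \left(-2208\right) = \left(-37\right) \left(-2208\right) = 81696$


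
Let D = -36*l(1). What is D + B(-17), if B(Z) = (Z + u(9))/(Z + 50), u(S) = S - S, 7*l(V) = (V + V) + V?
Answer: -3683/231 ≈ -15.944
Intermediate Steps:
l(V) = 3*V/7 (l(V) = ((V + V) + V)/7 = (2*V + V)/7 = (3*V)/7 = 3*V/7)
u(S) = 0
D = -108/7 ≈ -15.429
B(Z) = Z/(50 + Z) (B(Z) = (Z + 0)/(Z + 50) = Z/(50 + Z))
D + B(-17) = -108/7 - 17/(50 - 17) = -108/7 - 17/33 = -3683/231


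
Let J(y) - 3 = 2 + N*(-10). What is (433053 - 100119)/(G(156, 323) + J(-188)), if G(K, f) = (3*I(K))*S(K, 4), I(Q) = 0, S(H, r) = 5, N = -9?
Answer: 332934/95 ≈ 3504.6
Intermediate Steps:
J(y) = 95 (J(y) = 3 + (2 - 9*(-10)) = 3 + (2 + 90) = 3 + 92 = 95)
G(K, f) = 0 (G(K, f) = (3*0)*5 = 0*5 = 0)
(433053 - 100119)/(G(156, 323) + J(-188)) = (433053 - 100119)/(0 + 95) = 332934/95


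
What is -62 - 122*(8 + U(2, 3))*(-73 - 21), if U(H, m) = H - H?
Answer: 91682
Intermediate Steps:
U(H, m) = 0
-62 - 122*(8 + U(2, 3))*(-73 - 21) = -62 - 122*(8 + 0)*(-73 - 21) = -62 - 976*(-94) = -62 - 122*(-752) = -62 + 91744 = 91682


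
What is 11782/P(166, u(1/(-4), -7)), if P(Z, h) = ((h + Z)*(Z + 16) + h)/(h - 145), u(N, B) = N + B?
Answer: -166866/2687 ≈ -62.101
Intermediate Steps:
u(N, B) = B + N
P(Z, h) = (h + (16 + Z)*(Z + h))/(-145 + h) (P(Z, h) = ((Z + h)*(16 + Z) + h)/(-145 + h) = ((16 + Z)*(Z + h) + h)/(-145 + h) = (h + (16 + Z)*(Z + h))/(-145 + h))
11782/P(166, u(1/(-4), -7)) = 11782/(((166² + 16*166 + 17*(-7 + 1/(-4)) + 166*(-7 + 1/(-4)))/(-145 + (-7 + 1/(-4))))) = 11782/(((27556 + 2656 + 17*(-7 - ¼) + 166*(-7 - ¼))/(-145 + (-7 - ¼)))) = 11782/(((27556 + 2656 + 17*(-29/4) + 166*(-29/4))/(-145 - 29/4))) = 11782/(((27556 + 2656 - 493/4 - 2407/2)/(-609/4))) = 11782/((-4/609*115541/4)) = 11782/(-115541/609) = 11782*(-609/115541) = -166866/2687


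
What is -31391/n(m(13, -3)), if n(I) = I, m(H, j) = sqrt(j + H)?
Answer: -31391*sqrt(10)/10 ≈ -9926.7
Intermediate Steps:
m(H, j) = sqrt(H + j)
-31391/n(m(13, -3)) = -31391/sqrt(13 - 3) = -31391*sqrt(10)/10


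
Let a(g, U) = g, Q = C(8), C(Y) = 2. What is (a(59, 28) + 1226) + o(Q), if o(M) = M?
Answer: 1287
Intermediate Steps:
Q = 2
(a(59, 28) + 1226) + o(Q) = (59 + 1226) + 2 = 1285 + 2 = 1287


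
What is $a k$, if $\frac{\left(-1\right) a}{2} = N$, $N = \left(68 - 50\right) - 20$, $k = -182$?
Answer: $-728$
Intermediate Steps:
$N = -2$ ($N = 18 - 20 = -2$)
$a = 4$ ($a = \left(-2\right) \left(-2\right) = 4$)
$a k = 4 \left(-182\right) = -728$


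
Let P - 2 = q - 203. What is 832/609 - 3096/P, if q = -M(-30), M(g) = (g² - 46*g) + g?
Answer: 30424/11571 ≈ 2.6293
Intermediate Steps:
M(g) = g² - 45*g
q = -2250 (q = -(-30)*(-45 - 30) = -(-30)*(-75) = -1*2250 = -2250)
P = -2451 (P = 2 + (-2250 - 203) = 2 - 2453 = -2451)
832/609 - 3096/P = 832/609 - 3096/(-2451) = 832*(1/609) - 3096*(-1/2451) = 832/609 + 24/19 = 30424/11571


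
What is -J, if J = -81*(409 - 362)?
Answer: 3807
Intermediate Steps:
J = -3807 (J = -81*47 = -3807)
-J = -1*(-3807) = 3807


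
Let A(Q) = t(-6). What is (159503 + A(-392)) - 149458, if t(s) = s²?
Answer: 10081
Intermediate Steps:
A(Q) = 36 (A(Q) = (-6)² = 36)
(159503 + A(-392)) - 149458 = (159503 + 36) - 149458 = 159539 - 149458 = 10081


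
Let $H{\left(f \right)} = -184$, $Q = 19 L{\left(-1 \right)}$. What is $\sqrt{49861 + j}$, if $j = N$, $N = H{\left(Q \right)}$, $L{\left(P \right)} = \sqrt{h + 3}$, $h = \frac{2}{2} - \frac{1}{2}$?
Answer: $\sqrt{49677} \approx 222.88$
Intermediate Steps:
$h = \frac{1}{2}$ ($h = 2 \cdot \frac{1}{2} - \frac{1}{2} = 1 - \frac{1}{2} = \frac{1}{2} \approx 0.5$)
$L{\left(P \right)} = \frac{\sqrt{14}}{2}$ ($L{\left(P \right)} = \sqrt{\frac{1}{2} + 3} = \sqrt{\frac{7}{2}} = \frac{\sqrt{14}}{2}$)
$Q = \frac{19 \sqrt{14}}{2}$ ($Q = 19 \frac{\sqrt{14}}{2} = \frac{19 \sqrt{14}}{2} \approx 35.546$)
$N = -184$
$j = -184$
$\sqrt{49861 + j} = \sqrt{49861 - 184} = \sqrt{49677}$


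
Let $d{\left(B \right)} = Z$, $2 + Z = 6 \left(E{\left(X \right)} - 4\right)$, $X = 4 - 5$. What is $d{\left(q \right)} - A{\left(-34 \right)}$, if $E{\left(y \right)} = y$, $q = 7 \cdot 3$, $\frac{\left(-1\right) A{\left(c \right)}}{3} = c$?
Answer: $-134$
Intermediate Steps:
$X = -1$ ($X = 4 - 5 = -1$)
$A{\left(c \right)} = - 3 c$
$q = 21$
$Z = -32$ ($Z = -2 + 6 \left(-1 - 4\right) = -2 + 6 \left(-5\right) = -2 - 30 = -32$)
$d{\left(B \right)} = -32$
$d{\left(q \right)} - A{\left(-34 \right)} = -32 - \left(-3\right) \left(-34\right) = -32 - 102 = -134$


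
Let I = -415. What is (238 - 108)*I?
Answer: -53950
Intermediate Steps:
(238 - 108)*I = (238 - 108)*(-415) = 130*(-415) = -53950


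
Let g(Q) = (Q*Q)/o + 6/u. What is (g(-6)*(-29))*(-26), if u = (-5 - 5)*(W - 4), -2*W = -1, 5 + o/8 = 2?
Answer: -35061/35 ≈ -1001.7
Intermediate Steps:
o = -24 (o = -40 + 8*2 = -40 + 16 = -24)
W = ½ (W = -½*(-1) = ½ ≈ 0.50000)
u = 35 (u = (-5 - 5)*(½ - 4) = -10*(-7/2) = 35)
g(Q) = 6/35 - Q²/24 (g(Q) = (Q*Q)/(-24) + 6/35 = Q²*(-1/24) + 6*(1/35) = -Q²/24 + 6/35 = 6/35 - Q²/24)
(g(-6)*(-29))*(-26) = ((6/35 - 1/24*(-6)²)*(-29))*(-26) = ((6/35 - 1/24*36)*(-29))*(-26) = ((6/35 - 3/2)*(-29))*(-26) = -93/70*(-29)*(-26) = (2697/70)*(-26) = -35061/35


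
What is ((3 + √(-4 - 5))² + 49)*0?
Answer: 0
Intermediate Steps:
((3 + √(-4 - 5))² + 49)*0 = ((3 + √(-9))² + 49)*0 = ((3 + 3*I)² + 49)*0 = (49 + (3 + 3*I)²)*0 = 0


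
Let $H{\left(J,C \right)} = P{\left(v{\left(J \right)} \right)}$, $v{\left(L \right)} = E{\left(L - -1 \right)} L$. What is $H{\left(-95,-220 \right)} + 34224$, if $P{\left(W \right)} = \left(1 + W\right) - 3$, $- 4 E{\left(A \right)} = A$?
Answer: $\frac{63979}{2} \approx 31990.0$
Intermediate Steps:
$E{\left(A \right)} = - \frac{A}{4}$
$v{\left(L \right)} = L \left(- \frac{1}{4} - \frac{L}{4}\right)$ ($v{\left(L \right)} = - \frac{L - -1}{4} L = - \frac{L + 1}{4} L = - \frac{1 + L}{4} L = \left(- \frac{1}{4} - \frac{L}{4}\right) L = L \left(- \frac{1}{4} - \frac{L}{4}\right)$)
$P{\left(W \right)} = -2 + W$
$H{\left(J,C \right)} = -2 + \frac{J \left(-1 - J\right)}{4}$
$H{\left(-95,-220 \right)} + 34224 = \left(-2 - - \frac{95 \left(1 - 95\right)}{4}\right) + 34224 = \left(-2 - \left(- \frac{95}{4}\right) \left(-94\right)\right) + 34224 = \left(-2 - \frac{4465}{2}\right) + 34224 = - \frac{4469}{2} + 34224 = \frac{63979}{2}$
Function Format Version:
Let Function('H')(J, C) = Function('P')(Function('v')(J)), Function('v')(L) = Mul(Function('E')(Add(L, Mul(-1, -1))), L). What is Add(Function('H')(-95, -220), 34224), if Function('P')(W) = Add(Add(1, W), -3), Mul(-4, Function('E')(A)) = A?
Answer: Rational(63979, 2) ≈ 31990.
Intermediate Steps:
Function('E')(A) = Mul(Rational(-1, 4), A)
Function('v')(L) = Mul(L, Add(Rational(-1, 4), Mul(Rational(-1, 4), L))) (Function('v')(L) = Mul(Mul(Rational(-1, 4), Add(L, Mul(-1, -1))), L) = Mul(Mul(Rational(-1, 4), Add(L, 1)), L) = Mul(Mul(Rational(-1, 4), Add(1, L)), L) = Mul(Add(Rational(-1, 4), Mul(Rational(-1, 4), L)), L) = Mul(L, Add(Rational(-1, 4), Mul(Rational(-1, 4), L))))
Function('P')(W) = Add(-2, W)
Function('H')(J, C) = Add(-2, Mul(Rational(1, 4), J, Add(-1, Mul(-1, J))))
Add(Function('H')(-95, -220), 34224) = Add(Add(-2, Mul(Rational(-1, 4), -95, Add(1, -95))), 34224) = Add(Add(-2, Mul(Rational(-1, 4), -95, -94)), 34224) = Add(Add(-2, Rational(-4465, 2)), 34224) = Add(Rational(-4469, 2), 34224) = Rational(63979, 2)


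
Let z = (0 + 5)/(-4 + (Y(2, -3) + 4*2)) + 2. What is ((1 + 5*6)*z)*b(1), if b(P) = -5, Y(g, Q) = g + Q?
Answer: -1705/3 ≈ -568.33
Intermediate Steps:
Y(g, Q) = Q + g
z = 11/3 (z = (0 + 5)/(-4 + ((-3 + 2) + 4*2)) + 2 = 5/(-4 + (-1 + 8)) + 2 = 5/(-4 + 7) + 2 = 5/3 + 2 = 11/3 ≈ 3.6667)
((1 + 5*6)*z)*b(1) = ((1 + 5*6)*(11/3))*(-5) = ((1 + 30)*(11/3))*(-5) = (31*(11/3))*(-5) = (341/3)*(-5) = -1705/3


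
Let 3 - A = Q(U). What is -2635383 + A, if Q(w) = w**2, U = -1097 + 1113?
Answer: -2635636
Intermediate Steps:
U = 16
A = -253 (A = 3 - 1*16**2 = 3 - 1*256 = 3 - 256 = -253)
-2635383 + A = -2635383 - 253 = -2635636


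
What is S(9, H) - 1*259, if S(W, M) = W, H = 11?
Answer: -250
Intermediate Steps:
S(9, H) - 1*259 = 9 - 1*259 = 9 - 259 = -250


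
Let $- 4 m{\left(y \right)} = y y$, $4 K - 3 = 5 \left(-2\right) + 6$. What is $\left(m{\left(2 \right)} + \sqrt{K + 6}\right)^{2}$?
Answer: $\frac{27}{4} - \sqrt{23} \approx 1.9542$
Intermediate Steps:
$K = - \frac{1}{4}$ ($K = \frac{3}{4} + \frac{5 \left(-2\right) + 6}{4} = \frac{3}{4} + \frac{-10 + 6}{4} = \frac{3}{4} + \frac{1}{4} \left(-4\right) = \frac{3}{4} - 1 = - \frac{1}{4} \approx -0.25$)
$m{\left(y \right)} = - \frac{y^{2}}{4}$ ($m{\left(y \right)} = - \frac{y y}{4} = - \frac{y^{2}}{4}$)
$\left(m{\left(2 \right)} + \sqrt{K + 6}\right)^{2} = \left(- \frac{2^{2}}{4} + \sqrt{- \frac{1}{4} + 6}\right)^{2} = \left(\left(- \frac{1}{4}\right) 4 + \sqrt{\frac{23}{4}}\right)^{2} = \left(-1 + \frac{\sqrt{23}}{2}\right)^{2}$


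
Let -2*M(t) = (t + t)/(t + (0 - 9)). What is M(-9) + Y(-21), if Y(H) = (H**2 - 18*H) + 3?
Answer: 1643/2 ≈ 821.50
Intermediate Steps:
M(t) = -t/(-9 + t) (M(t) = -(t + t)/(2*(t + (0 - 9))) = -2*t/(2*(t - 9)) = -2*t/(2*(-9 + t)) = -t/(-9 + t))
Y(H) = 3 + H**2 - 18*H
M(-9) + Y(-21) = -1*(-9)/(-9 - 9) + (3 + (-21)**2 - 18*(-21)) = -1*(-9)/(-18) + (3 + 441 + 378) = -1*(-9)*(-1/18) + 822 = -1/2 + 822 = 1643/2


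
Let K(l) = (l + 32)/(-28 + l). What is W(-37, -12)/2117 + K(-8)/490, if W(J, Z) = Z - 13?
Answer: -20492/1555995 ≈ -0.013170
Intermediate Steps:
W(J, Z) = -13 + Z
K(l) = (32 + l)/(-28 + l)
W(-37, -12)/2117 + K(-8)/490 = (-13 - 12)/2117 + ((32 - 8)/(-28 - 8))/490 = -25*1/2117 + (24/(-36))*(1/490) = -25/2117 - 1/36*24*(1/490) = -25/2117 - ⅔*1/490 = -25/2117 - 1/735 = -20492/1555995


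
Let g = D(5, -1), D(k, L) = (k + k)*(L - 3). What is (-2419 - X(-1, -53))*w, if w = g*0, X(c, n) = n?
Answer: 0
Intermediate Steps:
D(k, L) = 2*k*(-3 + L) (D(k, L) = (2*k)*(-3 + L) = 2*k*(-3 + L))
g = -40 (g = 2*5*(-3 - 1) = 2*5*(-4) = -40)
w = 0 (w = -40*0 = 0)
(-2419 - X(-1, -53))*w = (-2419 - 1*(-53))*0 = (-2419 + 53)*0 = -2366*0 = 0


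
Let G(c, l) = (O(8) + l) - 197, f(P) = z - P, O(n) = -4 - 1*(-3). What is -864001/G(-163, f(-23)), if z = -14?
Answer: 864001/189 ≈ 4571.4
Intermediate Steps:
O(n) = -1 (O(n) = -4 + 3 = -1)
f(P) = -14 - P
G(c, l) = -198 + l (G(c, l) = (-1 + l) - 197 = -198 + l)
-864001/G(-163, f(-23)) = -864001/(-198 + (-14 - 1*(-23))) = -864001/(-198 + (-14 + 23)) = -864001/(-198 + 9) = -864001/(-189) = -864001*(-1/189) = 864001/189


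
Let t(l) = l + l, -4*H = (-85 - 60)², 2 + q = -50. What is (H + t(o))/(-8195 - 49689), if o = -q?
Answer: 20609/231536 ≈ 0.089010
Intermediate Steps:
q = -52 (q = -2 - 50 = -52)
H = -21025/4 (H = -(-85 - 60)²/4 = -¼*(-145)² = -¼*21025 = -21025/4 ≈ -5256.3)
o = 52 (o = -1*(-52) = 52)
t(l) = 2*l
(H + t(o))/(-8195 - 49689) = (-21025/4 + 2*52)/(-8195 - 49689) = (-21025/4 + 104)/(-57884) = -20609/4*(-1/57884) = 20609/231536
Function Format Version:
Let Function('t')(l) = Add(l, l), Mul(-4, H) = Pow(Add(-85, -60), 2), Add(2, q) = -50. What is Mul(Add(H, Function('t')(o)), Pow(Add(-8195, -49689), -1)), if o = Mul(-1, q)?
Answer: Rational(20609, 231536) ≈ 0.089010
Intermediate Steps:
q = -52 (q = Add(-2, -50) = -52)
H = Rational(-21025, 4) (H = Mul(Rational(-1, 4), Pow(Add(-85, -60), 2)) = Mul(Rational(-1, 4), Pow(-145, 2)) = Mul(Rational(-1, 4), 21025) = Rational(-21025, 4) ≈ -5256.3)
o = 52 (o = Mul(-1, -52) = 52)
Function('t')(l) = Mul(2, l)
Mul(Add(H, Function('t')(o)), Pow(Add(-8195, -49689), -1)) = Mul(Add(Rational(-21025, 4), Mul(2, 52)), Pow(Add(-8195, -49689), -1)) = Mul(Add(Rational(-21025, 4), 104), Pow(-57884, -1)) = Mul(Rational(-20609, 4), Rational(-1, 57884)) = Rational(20609, 231536)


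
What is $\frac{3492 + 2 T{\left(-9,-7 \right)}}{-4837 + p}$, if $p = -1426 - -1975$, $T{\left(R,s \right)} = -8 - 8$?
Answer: $- \frac{865}{1072} \approx -0.8069$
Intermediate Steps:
$T{\left(R,s \right)} = -16$ ($T{\left(R,s \right)} = -8 - 8 = -16$)
$p = 549$ ($p = -1426 + 1975 = 549$)
$\frac{3492 + 2 T{\left(-9,-7 \right)}}{-4837 + p} = \frac{3492 + 2 \left(-16\right)}{-4837 + 549} = \frac{3492 - 32}{-4288} = 3460 \left(- \frac{1}{4288}\right) = - \frac{865}{1072}$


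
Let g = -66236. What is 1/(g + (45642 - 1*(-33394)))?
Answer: 1/12800 ≈ 7.8125e-5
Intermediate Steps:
1/(g + (45642 - 1*(-33394))) = 1/(-66236 + (45642 - 1*(-33394))) = 1/(-66236 + (45642 + 33394)) = 1/(-66236 + 79036) = 1/12800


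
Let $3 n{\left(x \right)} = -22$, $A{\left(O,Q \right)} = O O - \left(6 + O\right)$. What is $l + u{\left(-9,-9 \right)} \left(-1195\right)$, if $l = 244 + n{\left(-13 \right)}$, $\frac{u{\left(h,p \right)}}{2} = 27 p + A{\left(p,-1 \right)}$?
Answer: $\frac{1140740}{3} \approx 3.8025 \cdot 10^{5}$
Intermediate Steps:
$A{\left(O,Q \right)} = -6 + O^{2} - O$ ($A{\left(O,Q \right)} = O^{2} - \left(6 + O\right) = -6 + O^{2} - O$)
$n{\left(x \right)} = - \frac{22}{3}$ ($n{\left(x \right)} = \frac{1}{3} \left(-22\right) = - \frac{22}{3}$)
$u{\left(h,p \right)} = -12 + 2 p^{2} + 52 p$ ($u{\left(h,p \right)} = 2 \left(27 p - \left(6 + p - p^{2}\right)\right) = 2 \left(-6 + p^{2} + 26 p\right) = -12 + 2 p^{2} + 52 p$)
$l = \frac{710}{3}$ ($l = 244 - \frac{22}{3} = \frac{710}{3} \approx 236.67$)
$l + u{\left(-9,-9 \right)} \left(-1195\right) = \frac{710}{3} + \left(-12 + 2 \left(-9\right)^{2} + 52 \left(-9\right)\right) \left(-1195\right) = \frac{710}{3} + \left(-12 + 2 \cdot 81 - 468\right) \left(-1195\right) = \frac{710}{3} + \left(-12 + 162 - 468\right) \left(-1195\right) = \frac{710}{3} - -380010 = \frac{710}{3} + 380010 = \frac{1140740}{3}$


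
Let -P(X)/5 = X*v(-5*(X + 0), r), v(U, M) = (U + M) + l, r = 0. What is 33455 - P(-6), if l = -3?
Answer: 32645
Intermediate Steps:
v(U, M) = -3 + M + U (v(U, M) = (U + M) - 3 = (M + U) - 3 = -3 + M + U)
P(X) = -5*X*(-3 - 5*X) (P(X) = -5*X*(-3 + 0 - 5*(X + 0)) = -5*X*(-3 + 0 - 5*X) = -5*X*(-3 - 5*X))
33455 - P(-6) = 33455 - 5*(-6)*(3 + 5*(-6)) = 33455 - 5*(-6)*(3 - 30) = 33455 - 5*(-6)*(-27) = 33455 - 1*810 = 33455 - 810 = 32645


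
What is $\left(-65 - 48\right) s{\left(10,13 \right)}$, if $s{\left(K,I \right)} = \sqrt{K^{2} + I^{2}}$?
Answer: $- 113 \sqrt{269} \approx -1853.3$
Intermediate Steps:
$s{\left(K,I \right)} = \sqrt{I^{2} + K^{2}}$
$\left(-65 - 48\right) s{\left(10,13 \right)} = \left(-65 - 48\right) \sqrt{13^{2} + 10^{2}} = - 113 \sqrt{169 + 100} = - 113 \sqrt{269}$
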